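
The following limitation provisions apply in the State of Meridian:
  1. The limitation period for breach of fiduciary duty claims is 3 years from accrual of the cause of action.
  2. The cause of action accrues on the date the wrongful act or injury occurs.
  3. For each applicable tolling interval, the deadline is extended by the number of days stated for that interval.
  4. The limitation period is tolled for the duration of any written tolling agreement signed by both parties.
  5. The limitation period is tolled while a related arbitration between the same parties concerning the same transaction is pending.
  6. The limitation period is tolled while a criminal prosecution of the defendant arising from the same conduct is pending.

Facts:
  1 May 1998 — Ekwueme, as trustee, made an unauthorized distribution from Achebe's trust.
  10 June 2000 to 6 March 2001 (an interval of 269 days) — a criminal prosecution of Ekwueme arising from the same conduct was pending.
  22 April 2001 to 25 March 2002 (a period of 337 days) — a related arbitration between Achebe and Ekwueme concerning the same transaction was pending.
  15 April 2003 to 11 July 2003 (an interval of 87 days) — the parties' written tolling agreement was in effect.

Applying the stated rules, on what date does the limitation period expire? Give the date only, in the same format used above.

28 December 2002

The claim accrued on 1 May 1998, when the wrongful act occurred.
3 years from 1 May 1998 is 1 May 2001.
The period was tolled for 269 days by the pending criminal prosecution (10 June 2000 to 6 March 2001), pushing the deadline to 25 January 2002.
The period was tolled for 337 days by the pending related arbitration (22 April 2001 to 25 March 2002), pushing the deadline to 28 December 2002.
The written tolling agreement from 15 April 2003 to 11 July 2003 began after the period had already run on 28 December 2002, so it has no tolling effect.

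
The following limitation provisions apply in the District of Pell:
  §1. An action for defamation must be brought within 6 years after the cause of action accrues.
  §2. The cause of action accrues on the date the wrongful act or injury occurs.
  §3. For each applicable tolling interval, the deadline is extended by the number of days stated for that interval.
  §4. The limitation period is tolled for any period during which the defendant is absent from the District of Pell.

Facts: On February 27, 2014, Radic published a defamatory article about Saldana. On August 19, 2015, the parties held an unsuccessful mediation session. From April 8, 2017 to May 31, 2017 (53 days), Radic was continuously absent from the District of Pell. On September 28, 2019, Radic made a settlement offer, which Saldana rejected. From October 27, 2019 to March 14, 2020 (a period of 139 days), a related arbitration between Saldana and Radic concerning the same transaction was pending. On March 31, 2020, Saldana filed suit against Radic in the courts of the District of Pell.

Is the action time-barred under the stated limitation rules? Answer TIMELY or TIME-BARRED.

TIMELY

The cause of action accrued on February 27, 2014, the date of the act.
6 years from February 27, 2014 is February 27, 2020.
The defendant's absence from the jurisdiction from April 8, 2017 to May 31, 2017 tolled the period for 53 days, extending the deadline to April 20, 2020.
No stated provision tolls the period for a pending arbitration, so the interval from October 27, 2019 to March 14, 2020 has no effect on the deadline.
Nothing else in the chronology tolls or restarts the period.
Saldana filed on March 31, 2020, before the April 20, 2020 deadline, so the action is timely.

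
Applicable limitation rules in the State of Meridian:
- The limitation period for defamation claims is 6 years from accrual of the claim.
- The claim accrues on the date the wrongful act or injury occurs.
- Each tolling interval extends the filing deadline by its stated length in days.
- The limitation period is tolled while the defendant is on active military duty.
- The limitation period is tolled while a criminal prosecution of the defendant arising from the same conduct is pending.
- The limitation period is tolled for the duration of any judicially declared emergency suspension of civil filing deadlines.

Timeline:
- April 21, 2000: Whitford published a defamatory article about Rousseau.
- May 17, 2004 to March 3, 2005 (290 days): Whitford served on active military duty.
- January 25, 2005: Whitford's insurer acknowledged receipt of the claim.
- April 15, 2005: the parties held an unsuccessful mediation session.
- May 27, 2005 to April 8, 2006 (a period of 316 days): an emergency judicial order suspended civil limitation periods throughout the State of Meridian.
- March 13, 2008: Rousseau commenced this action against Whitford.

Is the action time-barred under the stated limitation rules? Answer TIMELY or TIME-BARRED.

The claim accrued on April 21, 2000, the date of the act.
The untolled deadline — 6 years after April 21, 2000 — is April 21, 2006.
The period was tolled for 290 days by the defendant's active military service (May 17, 2004 to March 3, 2005), pushing the deadline to February 5, 2007.
The period was tolled for 316 days by the emergency suspension of filing deadlines (May 27, 2005 to April 8, 2006), pushing the deadline to December 18, 2007.
The other events in the timeline have no effect on the limitation period under the stated rules.
The March 13, 2008 filing falls after the December 18, 2007 deadline; the claim is time-barred.

TIME-BARRED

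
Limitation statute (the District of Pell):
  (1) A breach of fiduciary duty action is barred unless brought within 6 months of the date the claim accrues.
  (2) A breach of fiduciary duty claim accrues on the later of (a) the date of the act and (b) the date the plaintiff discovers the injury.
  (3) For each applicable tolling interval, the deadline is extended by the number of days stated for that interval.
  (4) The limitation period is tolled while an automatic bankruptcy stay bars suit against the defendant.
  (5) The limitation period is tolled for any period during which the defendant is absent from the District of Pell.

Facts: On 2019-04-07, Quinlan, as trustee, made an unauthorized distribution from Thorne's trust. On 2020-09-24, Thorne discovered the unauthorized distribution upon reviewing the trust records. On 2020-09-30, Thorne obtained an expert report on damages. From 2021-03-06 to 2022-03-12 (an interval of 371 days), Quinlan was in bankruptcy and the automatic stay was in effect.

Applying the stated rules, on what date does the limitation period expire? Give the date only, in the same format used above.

Because discovery on 2020-09-24 post-dates the 2019-04-07 act, accrual under the later-of rule falls on 2020-09-24.
Adding the 6 months base period to 2020-09-24 gives a deadline of 2021-03-24, before any tolling.
Because the automatic bankruptcy stay ran from 2021-03-06 to 2022-03-12, the deadline is extended by 371 days to 2022-03-30.
None of the other events listed affects the running of the period under the stated rules.

2022-03-30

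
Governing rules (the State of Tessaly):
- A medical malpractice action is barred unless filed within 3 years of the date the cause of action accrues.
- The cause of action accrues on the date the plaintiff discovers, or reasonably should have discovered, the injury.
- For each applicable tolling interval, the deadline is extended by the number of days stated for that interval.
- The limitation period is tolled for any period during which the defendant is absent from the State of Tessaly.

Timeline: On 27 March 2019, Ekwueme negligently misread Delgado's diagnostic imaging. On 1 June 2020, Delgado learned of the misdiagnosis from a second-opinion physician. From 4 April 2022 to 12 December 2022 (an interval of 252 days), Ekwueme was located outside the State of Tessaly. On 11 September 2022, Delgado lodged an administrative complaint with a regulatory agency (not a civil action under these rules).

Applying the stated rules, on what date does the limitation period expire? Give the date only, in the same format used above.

Accrual is tied to discovery, so the period began on 1 June 2020 rather than on 27 March 2019 when the act occurred.
The untolled deadline — 3 years after 1 June 2020 — is 1 June 2023.
The defendant's absence from the jurisdiction from 4 April 2022 to 12 December 2022 tolled the period for 252 days, extending the deadline to 8 February 2024.
Nothing else in the chronology tolls or restarts the period.

8 February 2024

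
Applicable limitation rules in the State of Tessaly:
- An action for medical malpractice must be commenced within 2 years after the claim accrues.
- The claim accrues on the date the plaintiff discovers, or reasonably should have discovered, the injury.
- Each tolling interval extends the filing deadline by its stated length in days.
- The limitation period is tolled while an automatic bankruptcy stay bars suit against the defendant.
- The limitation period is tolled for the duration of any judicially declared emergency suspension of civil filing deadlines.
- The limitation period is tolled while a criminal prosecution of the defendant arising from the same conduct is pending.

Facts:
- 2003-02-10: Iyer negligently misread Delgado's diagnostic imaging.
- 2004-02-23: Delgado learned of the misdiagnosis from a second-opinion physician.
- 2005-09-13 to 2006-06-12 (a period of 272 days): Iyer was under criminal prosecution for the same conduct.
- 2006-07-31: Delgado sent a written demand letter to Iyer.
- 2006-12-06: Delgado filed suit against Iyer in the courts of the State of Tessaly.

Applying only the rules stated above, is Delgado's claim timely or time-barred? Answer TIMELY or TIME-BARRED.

TIME-BARRED

Accrual is tied to discovery, so the period began on 2004-02-23 rather than on 2003-02-10 when the act occurred.
The untolled deadline — 2 years after 2004-02-23 — is 2006-02-23.
The period was tolled for 272 days by the pending criminal prosecution (2005-09-13 to 2006-06-12), pushing the deadline to 2006-11-22.
Nothing else in the chronology tolls or restarts the period.
Delgado filed on 2006-12-06, after the 2006-11-22 deadline, so the action is time-barred.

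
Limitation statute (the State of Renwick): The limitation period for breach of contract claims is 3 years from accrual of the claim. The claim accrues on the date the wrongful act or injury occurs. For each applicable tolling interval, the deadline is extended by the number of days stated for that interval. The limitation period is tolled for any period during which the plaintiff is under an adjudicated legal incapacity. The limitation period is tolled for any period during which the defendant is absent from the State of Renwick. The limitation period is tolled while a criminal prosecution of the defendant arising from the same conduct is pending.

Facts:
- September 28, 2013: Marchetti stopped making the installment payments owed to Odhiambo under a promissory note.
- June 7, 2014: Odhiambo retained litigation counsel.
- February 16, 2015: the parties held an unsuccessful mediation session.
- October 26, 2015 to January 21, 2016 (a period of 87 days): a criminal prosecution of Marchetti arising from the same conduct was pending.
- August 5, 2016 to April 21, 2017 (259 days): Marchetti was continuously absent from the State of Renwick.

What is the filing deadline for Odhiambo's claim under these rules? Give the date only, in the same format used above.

September 9, 2017

The claim accrued on September 28, 2013, when the wrongful act occurred.
The untolled deadline — 3 years after September 28, 2013 — is September 28, 2016.
The period was tolled for 87 days by the pending criminal prosecution (October 26, 2015 to January 21, 2016), pushing the deadline to December 24, 2016.
Because the defendant's absence from the jurisdiction ran from August 5, 2016 to April 21, 2017, the deadline is extended by 259 days to September 9, 2017.
Nothing else in the chronology tolls or restarts the period.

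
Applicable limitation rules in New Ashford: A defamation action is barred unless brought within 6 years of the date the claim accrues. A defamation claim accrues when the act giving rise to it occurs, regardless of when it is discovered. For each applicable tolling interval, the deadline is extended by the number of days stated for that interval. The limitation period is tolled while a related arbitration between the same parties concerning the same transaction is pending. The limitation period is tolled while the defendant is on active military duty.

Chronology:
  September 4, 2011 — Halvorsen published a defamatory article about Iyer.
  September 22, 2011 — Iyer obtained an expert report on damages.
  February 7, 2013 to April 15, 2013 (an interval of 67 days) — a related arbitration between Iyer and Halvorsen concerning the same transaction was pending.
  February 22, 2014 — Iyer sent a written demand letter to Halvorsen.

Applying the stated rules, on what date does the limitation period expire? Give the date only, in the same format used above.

The claim accrued on September 4, 2011, when the wrongful act occurred.
The untolled deadline — 6 years after September 4, 2011 — is September 4, 2017.
The pending related arbitration from February 7, 2013 to April 15, 2013 tolled the period for 67 days, extending the deadline to November 10, 2017.
None of the other events listed affects the running of the period under the stated rules.

November 10, 2017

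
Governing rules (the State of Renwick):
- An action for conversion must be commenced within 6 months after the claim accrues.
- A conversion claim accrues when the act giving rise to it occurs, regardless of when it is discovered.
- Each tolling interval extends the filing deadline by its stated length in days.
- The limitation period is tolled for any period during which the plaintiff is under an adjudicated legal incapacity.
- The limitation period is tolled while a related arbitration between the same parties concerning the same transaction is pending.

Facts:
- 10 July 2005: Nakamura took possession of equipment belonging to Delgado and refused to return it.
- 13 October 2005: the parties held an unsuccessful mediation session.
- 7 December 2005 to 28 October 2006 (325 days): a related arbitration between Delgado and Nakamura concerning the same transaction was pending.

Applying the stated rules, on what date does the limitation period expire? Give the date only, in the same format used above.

1 December 2006

The claim accrued on 10 July 2005, the date of the act.
6 months from 10 July 2005 is 10 January 2006.
The period was tolled for 325 days by the pending related arbitration (7 December 2005 to 28 October 2006), pushing the deadline to 1 December 2006.
None of the other events listed affects the running of the period under the stated rules.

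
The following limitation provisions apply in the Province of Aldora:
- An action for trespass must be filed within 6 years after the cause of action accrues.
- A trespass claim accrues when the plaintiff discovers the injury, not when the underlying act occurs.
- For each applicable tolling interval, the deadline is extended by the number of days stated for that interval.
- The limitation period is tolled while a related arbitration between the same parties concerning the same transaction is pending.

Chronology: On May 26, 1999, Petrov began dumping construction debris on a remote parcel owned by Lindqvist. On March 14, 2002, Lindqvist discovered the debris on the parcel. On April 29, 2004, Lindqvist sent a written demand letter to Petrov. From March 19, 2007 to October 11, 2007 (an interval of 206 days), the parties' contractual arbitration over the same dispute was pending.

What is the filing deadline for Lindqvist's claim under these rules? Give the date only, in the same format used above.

October 6, 2008

The claim did not accrue until Lindqvist discovered the injury on March 14, 2002; the May 26, 1999 act date does not start the clock under the stated rule.
6 years from March 14, 2002 is March 14, 2008.
Because the pending related arbitration ran from March 19, 2007 to October 11, 2007, the deadline is extended by 206 days to October 6, 2008.
The other events in the timeline have no effect on the limitation period under the stated rules.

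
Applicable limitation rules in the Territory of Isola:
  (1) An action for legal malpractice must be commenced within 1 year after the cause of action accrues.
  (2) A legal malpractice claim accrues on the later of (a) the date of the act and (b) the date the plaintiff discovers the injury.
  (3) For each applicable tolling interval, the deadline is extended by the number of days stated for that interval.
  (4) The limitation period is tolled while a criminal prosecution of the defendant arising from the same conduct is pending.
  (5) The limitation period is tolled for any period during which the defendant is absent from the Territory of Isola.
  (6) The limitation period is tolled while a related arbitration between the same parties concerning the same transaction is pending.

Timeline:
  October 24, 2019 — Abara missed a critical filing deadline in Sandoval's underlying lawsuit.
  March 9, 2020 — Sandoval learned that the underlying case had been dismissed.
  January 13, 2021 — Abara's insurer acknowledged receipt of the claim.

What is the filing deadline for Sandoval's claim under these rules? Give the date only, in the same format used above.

The claim accrued on March 9, 2020 — the later of the October 24, 2019 act and the March 9, 2020 discovery.
The untolled deadline — 1 year after March 9, 2020 — is March 9, 2021.
Nothing else in the chronology tolls or restarts the period.

March 9, 2021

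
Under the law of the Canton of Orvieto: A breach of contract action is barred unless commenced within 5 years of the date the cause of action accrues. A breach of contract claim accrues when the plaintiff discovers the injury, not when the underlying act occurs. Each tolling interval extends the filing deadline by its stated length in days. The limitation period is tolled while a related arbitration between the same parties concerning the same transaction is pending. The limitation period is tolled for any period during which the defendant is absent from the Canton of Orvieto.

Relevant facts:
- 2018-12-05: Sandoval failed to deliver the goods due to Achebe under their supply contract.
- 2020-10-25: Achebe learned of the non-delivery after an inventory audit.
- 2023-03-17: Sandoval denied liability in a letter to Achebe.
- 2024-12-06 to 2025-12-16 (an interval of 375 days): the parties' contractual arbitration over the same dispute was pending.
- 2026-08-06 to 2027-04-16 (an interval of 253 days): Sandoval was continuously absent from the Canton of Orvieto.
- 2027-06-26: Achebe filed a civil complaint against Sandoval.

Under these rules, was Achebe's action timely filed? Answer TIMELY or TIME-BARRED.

Accrual is tied to discovery, so the period began on 2020-10-25 rather than on 2018-12-05 when the act occurred.
Adding the 5 years base period to 2020-10-25 gives a deadline of 2025-10-25, before any tolling.
The pending related arbitration from 2024-12-06 to 2025-12-16 tolled the period for 375 days, extending the deadline to 2026-11-04.
Because the defendant's absence from the jurisdiction ran from 2026-08-06 to 2027-04-16, the deadline is extended by 253 days to 2027-07-15.
None of the other events listed affects the running of the period under the stated rules.
Filing on 2027-06-26 beat the 2027-07-15 deadline — the action is timely.

TIMELY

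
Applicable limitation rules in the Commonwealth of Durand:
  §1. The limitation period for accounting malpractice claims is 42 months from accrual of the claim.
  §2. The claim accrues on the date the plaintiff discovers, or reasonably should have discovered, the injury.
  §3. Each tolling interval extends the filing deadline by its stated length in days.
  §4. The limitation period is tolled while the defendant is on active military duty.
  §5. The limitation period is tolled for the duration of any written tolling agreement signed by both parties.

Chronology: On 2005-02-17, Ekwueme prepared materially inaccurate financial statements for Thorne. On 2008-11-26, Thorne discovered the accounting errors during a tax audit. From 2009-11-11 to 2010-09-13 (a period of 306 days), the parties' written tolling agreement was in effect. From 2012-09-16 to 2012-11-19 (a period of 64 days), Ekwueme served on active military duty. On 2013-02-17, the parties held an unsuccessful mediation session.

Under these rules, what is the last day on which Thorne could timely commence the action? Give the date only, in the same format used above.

2013-05-31

Under the discovery rule, the claim accrued on 2008-11-26, when Thorne discovered the injury — not on the 2005-02-17 date of the underlying act.
Adding the 42 months base period to 2008-11-26 gives a deadline of 2012-05-26, before any tolling.
The written tolling agreement from 2009-11-11 to 2010-09-13 tolled the period for 306 days, extending the deadline to 2013-03-28.
Because the defendant's active military service ran from 2012-09-16 to 2012-11-19, the deadline is extended by 64 days to 2013-05-31.
None of the other events listed affects the running of the period under the stated rules.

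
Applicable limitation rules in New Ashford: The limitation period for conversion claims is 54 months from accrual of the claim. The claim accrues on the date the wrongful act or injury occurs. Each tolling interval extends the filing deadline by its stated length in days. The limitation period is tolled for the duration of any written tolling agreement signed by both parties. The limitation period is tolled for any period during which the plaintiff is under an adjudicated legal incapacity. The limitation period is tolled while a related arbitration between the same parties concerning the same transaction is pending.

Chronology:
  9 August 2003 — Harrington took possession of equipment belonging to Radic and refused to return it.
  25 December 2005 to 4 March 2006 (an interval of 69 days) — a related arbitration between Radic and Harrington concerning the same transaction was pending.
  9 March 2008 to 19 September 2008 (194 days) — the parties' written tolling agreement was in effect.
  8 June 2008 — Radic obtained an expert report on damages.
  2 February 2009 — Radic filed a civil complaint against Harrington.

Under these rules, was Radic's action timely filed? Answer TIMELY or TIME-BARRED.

The claim accrued on 9 August 2003, when the wrongful act occurred.
54 months from 9 August 2003 is 9 February 2008.
The period was tolled for 69 days by the pending related arbitration (25 December 2005 to 4 March 2006), pushing the deadline to 18 April 2008.
Because the written tolling agreement ran from 9 March 2008 to 19 September 2008, the deadline is extended by 194 days to 29 October 2008.
Nothing else in the chronology tolls or restarts the period.
The 2 February 2009 filing falls after the 29 October 2008 deadline; the claim is time-barred.

TIME-BARRED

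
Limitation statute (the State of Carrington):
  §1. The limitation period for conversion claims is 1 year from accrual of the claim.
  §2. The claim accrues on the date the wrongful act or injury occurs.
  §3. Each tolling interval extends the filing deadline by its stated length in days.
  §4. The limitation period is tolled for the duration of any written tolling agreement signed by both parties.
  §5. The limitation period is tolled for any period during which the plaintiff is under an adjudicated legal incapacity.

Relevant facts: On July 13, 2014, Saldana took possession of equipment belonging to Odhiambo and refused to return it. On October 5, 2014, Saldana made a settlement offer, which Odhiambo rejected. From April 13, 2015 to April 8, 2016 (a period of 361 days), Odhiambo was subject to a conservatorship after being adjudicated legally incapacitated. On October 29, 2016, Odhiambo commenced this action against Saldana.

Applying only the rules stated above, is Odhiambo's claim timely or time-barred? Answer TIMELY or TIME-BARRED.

TIME-BARRED

The claim accrued on July 13, 2014, the date of the act.
The untolled deadline — 1 year after July 13, 2014 — is July 13, 2015.
Because the plaintiff's legal incapacity ran from April 13, 2015 to April 8, 2016, the deadline is extended by 361 days to July 8, 2016.
Nothing else in the chronology tolls or restarts the period.
Filing on October 29, 2016 missed the July 8, 2016 deadline — the action is time-barred.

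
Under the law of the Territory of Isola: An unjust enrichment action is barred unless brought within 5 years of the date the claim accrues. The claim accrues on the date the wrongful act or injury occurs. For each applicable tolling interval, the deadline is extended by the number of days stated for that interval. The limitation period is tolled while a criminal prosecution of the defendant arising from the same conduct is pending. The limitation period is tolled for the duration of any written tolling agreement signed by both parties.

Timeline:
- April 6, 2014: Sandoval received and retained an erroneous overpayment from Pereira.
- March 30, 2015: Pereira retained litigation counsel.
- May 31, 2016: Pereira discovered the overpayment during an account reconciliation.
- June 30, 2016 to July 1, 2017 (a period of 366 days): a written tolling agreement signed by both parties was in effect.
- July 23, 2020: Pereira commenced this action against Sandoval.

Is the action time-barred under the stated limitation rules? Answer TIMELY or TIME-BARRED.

TIME-BARRED

The claim accrued on April 6, 2014, when the wrongful act occurred; under the stated occurrence rule the May 31, 2016 discovery does not delay accrual.
5 years from April 6, 2014 is April 6, 2019.
The written tolling agreement from June 30, 2016 to July 1, 2017 tolled the period for 366 days, extending the deadline to April 6, 2020.
The other events in the timeline have no effect on the limitation period under the stated rules.
Filing on July 23, 2020 missed the April 6, 2020 deadline — the action is time-barred.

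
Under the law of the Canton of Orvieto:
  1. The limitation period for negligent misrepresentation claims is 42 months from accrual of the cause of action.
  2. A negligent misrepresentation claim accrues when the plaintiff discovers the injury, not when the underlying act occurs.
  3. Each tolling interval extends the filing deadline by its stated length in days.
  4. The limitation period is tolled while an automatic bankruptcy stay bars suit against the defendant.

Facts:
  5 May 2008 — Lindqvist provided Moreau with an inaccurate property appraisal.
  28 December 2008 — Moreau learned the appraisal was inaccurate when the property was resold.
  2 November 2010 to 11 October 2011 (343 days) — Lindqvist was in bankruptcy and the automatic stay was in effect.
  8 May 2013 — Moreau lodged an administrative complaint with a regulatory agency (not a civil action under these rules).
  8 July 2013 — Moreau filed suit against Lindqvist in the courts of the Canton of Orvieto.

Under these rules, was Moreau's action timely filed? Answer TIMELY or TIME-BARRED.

The claim did not accrue until Moreau discovered the injury on 28 December 2008; the 5 May 2008 act date does not start the clock under the stated rule.
42 months from 28 December 2008 is 28 June 2012.
Because the automatic bankruptcy stay ran from 2 November 2010 to 11 October 2011, the deadline is extended by 343 days to 6 June 2013.
The other events in the timeline have no effect on the limitation period under the stated rules.
Moreau filed on 8 July 2013, after the 6 June 2013 deadline, so the action is time-barred.

TIME-BARRED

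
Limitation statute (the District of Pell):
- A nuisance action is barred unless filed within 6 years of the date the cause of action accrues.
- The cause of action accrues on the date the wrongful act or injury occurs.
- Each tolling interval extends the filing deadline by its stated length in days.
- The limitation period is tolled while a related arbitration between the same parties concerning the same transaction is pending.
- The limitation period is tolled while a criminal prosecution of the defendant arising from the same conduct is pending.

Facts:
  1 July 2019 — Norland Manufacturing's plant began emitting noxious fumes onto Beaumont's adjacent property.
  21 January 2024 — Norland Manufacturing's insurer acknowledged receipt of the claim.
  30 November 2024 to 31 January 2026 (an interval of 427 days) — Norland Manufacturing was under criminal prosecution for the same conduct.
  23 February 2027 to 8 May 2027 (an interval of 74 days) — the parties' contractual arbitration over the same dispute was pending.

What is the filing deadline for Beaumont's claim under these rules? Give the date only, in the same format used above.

The limitation period began to run on 1 July 2019.
Adding the 6 years base period to 1 July 2019 gives a deadline of 1 July 2025, before any tolling.
Because the pending criminal prosecution ran from 30 November 2024 to 31 January 2026, the deadline is extended by 427 days to 1 September 2026.
The pending related arbitration from 23 February 2027 to 8 May 2027 began after the period had already run on 1 September 2026, so it has no tolling effect.
The other events in the timeline have no effect on the limitation period under the stated rules.

1 September 2026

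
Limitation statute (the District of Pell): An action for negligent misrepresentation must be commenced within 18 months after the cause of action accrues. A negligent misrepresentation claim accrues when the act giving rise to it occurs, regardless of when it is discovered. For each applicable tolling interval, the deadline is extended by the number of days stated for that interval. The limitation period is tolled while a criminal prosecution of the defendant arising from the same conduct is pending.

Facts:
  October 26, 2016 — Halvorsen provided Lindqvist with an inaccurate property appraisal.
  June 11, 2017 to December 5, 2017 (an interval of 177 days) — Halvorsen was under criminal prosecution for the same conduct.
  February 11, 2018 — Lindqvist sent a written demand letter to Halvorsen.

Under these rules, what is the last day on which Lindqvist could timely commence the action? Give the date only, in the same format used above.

October 20, 2018

The limitation period began to run on October 26, 2016.
The untolled deadline — 18 months after October 26, 2016 — is April 26, 2018.
Because the pending criminal prosecution ran from June 11, 2017 to December 5, 2017, the deadline is extended by 177 days to October 20, 2018.
Nothing else in the chronology tolls or restarts the period.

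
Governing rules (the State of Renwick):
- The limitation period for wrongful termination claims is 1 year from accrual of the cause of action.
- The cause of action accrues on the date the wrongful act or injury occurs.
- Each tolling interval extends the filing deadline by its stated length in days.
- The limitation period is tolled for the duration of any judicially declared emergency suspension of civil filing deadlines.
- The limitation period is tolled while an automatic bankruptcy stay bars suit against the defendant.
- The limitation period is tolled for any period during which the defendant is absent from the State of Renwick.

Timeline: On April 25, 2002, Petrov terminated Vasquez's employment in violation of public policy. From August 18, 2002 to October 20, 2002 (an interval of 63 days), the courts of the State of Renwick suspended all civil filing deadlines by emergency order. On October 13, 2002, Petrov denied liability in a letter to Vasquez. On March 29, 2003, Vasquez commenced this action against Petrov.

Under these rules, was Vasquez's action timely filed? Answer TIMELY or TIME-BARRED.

TIMELY

The cause of action accrued on April 25, 2002, the date of the act.
1 year from April 25, 2002 is April 25, 2003.
The period was tolled for 63 days by the emergency suspension of filing deadlines (August 18, 2002 to October 20, 2002), pushing the deadline to June 27, 2003.
The other events in the timeline have no effect on the limitation period under the stated rules.
The March 29, 2003 filing precedes the June 27, 2003 deadline; the claim is timely.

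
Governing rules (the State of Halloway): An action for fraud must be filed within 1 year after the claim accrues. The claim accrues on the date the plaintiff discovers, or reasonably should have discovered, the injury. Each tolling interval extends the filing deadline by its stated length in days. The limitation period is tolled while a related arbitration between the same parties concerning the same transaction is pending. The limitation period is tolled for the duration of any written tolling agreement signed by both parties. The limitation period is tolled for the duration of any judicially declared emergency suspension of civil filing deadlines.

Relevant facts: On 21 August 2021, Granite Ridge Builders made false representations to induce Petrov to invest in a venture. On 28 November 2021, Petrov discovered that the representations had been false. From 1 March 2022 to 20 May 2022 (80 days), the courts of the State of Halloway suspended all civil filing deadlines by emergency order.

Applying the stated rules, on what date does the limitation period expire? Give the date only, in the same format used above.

16 February 2023

Accrual is tied to discovery, so the period began on 28 November 2021 rather than on 21 August 2021 when the act occurred.
The untolled deadline — 1 year after 28 November 2021 — is 28 November 2022.
The period was tolled for 80 days by the emergency suspension of filing deadlines (1 March 2022 to 20 May 2022), pushing the deadline to 16 February 2023.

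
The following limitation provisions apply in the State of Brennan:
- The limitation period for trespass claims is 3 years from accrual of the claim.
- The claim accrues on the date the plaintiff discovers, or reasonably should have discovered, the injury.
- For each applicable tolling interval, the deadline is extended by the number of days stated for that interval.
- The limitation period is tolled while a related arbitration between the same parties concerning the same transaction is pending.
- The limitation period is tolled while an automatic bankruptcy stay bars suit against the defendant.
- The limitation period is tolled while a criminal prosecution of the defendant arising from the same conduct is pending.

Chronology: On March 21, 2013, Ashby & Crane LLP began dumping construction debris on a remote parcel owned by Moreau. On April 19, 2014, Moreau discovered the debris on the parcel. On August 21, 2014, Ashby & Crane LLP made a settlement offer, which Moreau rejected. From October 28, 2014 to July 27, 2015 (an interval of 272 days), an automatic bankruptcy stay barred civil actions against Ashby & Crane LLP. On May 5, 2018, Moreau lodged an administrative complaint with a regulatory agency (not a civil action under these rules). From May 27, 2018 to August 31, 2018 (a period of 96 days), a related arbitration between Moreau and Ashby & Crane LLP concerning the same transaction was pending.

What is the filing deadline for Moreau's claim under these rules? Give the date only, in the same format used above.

Accrual is tied to discovery, so the period began on April 19, 2014 rather than on March 21, 2013 when the act occurred.
3 years from April 19, 2014 is April 19, 2017.
Because the automatic bankruptcy stay ran from October 28, 2014 to July 27, 2015, the deadline is extended by 272 days to January 16, 2018.
By the time the pending related arbitration began on May 27, 2018, the limitation period had already expired on January 16, 2018; that interval cannot revive it.
None of the other events listed affects the running of the period under the stated rules.

January 16, 2018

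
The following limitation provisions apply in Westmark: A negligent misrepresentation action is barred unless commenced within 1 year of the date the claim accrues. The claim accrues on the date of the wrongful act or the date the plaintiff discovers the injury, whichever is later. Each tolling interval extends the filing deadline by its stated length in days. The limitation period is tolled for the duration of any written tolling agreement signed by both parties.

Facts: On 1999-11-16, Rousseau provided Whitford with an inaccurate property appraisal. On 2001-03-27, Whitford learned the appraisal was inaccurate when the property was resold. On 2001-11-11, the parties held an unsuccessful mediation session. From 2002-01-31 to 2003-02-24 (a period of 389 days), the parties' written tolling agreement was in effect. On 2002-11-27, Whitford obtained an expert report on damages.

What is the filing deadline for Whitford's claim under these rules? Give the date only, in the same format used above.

2003-04-20

Because discovery on 2001-03-27 post-dates the 1999-11-16 act, accrual under the later-of rule falls on 2001-03-27.
The untolled deadline — 1 year after 2001-03-27 — is 2002-03-27.
Because the written tolling agreement ran from 2002-01-31 to 2003-02-24, the deadline is extended by 389 days to 2003-04-20.
The other events in the timeline have no effect on the limitation period under the stated rules.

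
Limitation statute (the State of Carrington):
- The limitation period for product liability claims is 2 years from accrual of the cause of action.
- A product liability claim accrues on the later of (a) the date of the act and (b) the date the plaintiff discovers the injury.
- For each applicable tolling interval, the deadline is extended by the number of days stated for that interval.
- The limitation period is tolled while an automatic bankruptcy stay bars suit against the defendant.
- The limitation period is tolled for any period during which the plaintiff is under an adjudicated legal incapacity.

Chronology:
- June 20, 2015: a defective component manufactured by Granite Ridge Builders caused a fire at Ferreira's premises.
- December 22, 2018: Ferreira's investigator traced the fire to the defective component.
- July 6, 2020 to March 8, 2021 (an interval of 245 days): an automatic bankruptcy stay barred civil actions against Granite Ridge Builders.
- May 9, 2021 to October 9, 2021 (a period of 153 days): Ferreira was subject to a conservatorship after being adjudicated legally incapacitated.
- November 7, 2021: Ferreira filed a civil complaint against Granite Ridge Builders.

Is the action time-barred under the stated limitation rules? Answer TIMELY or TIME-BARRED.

Because discovery on December 22, 2018 post-dates the June 20, 2015 act, accrual under the later-of rule falls on December 22, 2018.
The untolled deadline — 2 years after December 22, 2018 — is December 22, 2020.
The automatic bankruptcy stay from July 6, 2020 to March 8, 2021 tolled the period for 245 days, extending the deadline to August 24, 2021.
Because the plaintiff's legal incapacity ran from May 9, 2021 to October 9, 2021, the deadline is extended by 153 days to January 24, 2022.
Filing on November 7, 2021 beat the January 24, 2022 deadline — the action is timely.

TIMELY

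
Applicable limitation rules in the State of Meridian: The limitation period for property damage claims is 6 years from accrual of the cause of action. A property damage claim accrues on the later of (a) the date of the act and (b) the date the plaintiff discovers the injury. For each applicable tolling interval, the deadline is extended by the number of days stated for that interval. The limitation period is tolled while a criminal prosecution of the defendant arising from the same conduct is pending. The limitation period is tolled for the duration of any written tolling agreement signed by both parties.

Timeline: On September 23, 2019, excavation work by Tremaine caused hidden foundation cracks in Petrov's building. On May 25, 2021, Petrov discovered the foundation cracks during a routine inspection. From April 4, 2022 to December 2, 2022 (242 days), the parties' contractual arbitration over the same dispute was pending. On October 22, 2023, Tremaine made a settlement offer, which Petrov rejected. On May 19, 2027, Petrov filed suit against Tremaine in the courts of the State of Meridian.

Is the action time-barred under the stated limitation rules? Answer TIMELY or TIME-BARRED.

Because discovery on May 25, 2021 post-dates the September 23, 2019 act, accrual under the later-of rule falls on May 25, 2021.
6 years from May 25, 2021 is May 25, 2027.
Although a pending arbitration ran from April 4, 2022 to December 2, 2022, the stated rules do not make that a tolling event, so it is disregarded.
None of the other events listed affects the running of the period under the stated rules.
The May 19, 2027 filing precedes the May 25, 2027 deadline; the claim is timely.

TIMELY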